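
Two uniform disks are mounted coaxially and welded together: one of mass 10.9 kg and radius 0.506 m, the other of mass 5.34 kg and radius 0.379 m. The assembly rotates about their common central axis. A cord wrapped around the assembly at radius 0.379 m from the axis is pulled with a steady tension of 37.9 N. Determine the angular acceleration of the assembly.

α ≈ 8.07 rad/s²

I = ½M₁R₁² + ½M₂R₂² = ½(10.9)(0.506)² + ½(5.34)(0.379)² = 1.779 kg·m².
τ = F r = (37.9)(0.379) = 14.36 N·m.
α = τ/I = 14.36/1.779 = 8.075 rad/s².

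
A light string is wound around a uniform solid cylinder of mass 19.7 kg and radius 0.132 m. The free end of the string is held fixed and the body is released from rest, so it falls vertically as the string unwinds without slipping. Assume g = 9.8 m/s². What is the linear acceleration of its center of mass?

a ≈ 6.53 m/s²

Translation: Mg − T = Ma. Rotation about the center: TR = Iα with I = ½MR².
With a = αR: T = (I/R²)a = (1/2)M a, so Mg = (1 + 0.5000)Ma.
a = g/(1 + 0.5000) = 9.8/1.500 = 6.533 m/s².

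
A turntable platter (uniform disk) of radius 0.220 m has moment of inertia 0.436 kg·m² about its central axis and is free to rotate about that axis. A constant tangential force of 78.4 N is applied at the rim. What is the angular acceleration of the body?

α ≈ 39.6 rad/s²

τ = F R = (78.4)(0.220) = 17.25 N·m.
Newton's second law for rotation, τ = Iα, gives α = τ/I = 17.25/0.4360 = 39.56 rad/s².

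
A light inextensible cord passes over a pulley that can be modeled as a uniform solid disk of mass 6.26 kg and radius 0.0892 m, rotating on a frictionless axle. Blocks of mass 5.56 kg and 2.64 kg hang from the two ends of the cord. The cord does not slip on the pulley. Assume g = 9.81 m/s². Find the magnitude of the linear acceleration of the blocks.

a ≈ 2.53 m/s²

I = ½MR² = (1/2)(6.26)(0.0892)² = 0.02490 kg·m².
Heavier block: m₁g − T₁ = m₁a. Lighter block: T₂ − m₂g = m₂a.
Pulley: (T₁ − T₂)R = Iα = I(a/R), so T₁ − T₂ = (I/R²)a = (1/2)M_p a = 3.130·a.
Adding the three: (m₁ − m₂)g = (m₁ + m₂ + 3.130)a, so a = (5.56 − 2.64)(9.81)/(5.56 + 2.64 + 3.130) = 2.528 m/s².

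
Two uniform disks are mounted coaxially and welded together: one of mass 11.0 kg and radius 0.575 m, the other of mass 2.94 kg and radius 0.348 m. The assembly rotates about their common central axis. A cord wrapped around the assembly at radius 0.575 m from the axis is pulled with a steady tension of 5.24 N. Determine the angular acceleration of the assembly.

α ≈ 1.51 rad/s²

I = ½M₁R₁² + ½M₂R₂² = ½(11.0)(0.575)² + ½(2.94)(0.348)² = 1.996 kg·m².
τ = F r = (5.24)(0.575) = 3.013 N·m.
α = τ/I = 3.013/1.996 = 1.509 rad/s².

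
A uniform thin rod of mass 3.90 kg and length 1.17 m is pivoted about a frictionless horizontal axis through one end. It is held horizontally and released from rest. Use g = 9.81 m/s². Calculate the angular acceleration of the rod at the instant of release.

α ≈ 12.6 rad/s²

About the pivot, I = (1/3)ML² = (1/3)(3.90)(1.17)² = 1.780 kg·m².
The weight acts at the center, a distance L/2 = 0.5850 m from the pivot; τ = Mg(L/2) = 22.38 N·m.
α = τ/I = 22.38/1.780 = 12.58 rad/s².
(Equivalently α = (3g/(2L)) = 12.58 rad/s².)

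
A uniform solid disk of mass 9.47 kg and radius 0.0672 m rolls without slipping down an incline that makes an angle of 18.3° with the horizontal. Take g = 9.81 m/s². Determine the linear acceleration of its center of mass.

a ≈ 2.05 m/s²

Translation along the incline: Mg sinθ − f = Ma.
Rotation about the center: fR = Iα with I = ½MR². No-slip gives a = αR, so f = (I/R²)a = (1/2)M a.
Substituting: Mg sinθ = (1 + 0.5000)Ma, so a = g sinθ/(1 + 0.5000) = (9.81) sin 18.3° / 1.500 = 2.054 m/s².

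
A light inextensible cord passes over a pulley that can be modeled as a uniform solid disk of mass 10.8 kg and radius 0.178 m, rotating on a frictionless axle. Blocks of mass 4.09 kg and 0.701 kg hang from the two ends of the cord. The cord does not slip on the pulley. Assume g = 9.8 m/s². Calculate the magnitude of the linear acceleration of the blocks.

a ≈ 3.26 m/s²

I = ½MR² = (1/2)(10.8)(0.178)² = 0.1711 kg·m².
Heavier block: m₁g − T₁ = m₁a. Lighter block: T₂ − m₂g = m₂a.
Pulley: (T₁ − T₂)R = Iα = I(a/R), so T₁ − T₂ = (I/R²)a = (1/2)M_p a = 5.400·a.
Adding the three: (m₁ − m₂)g = (m₁ + m₂ + 5.400)a, so a = (4.09 − 0.701)(9.8)/(4.09 + 0.701 + 5.400) = 3.259 m/s².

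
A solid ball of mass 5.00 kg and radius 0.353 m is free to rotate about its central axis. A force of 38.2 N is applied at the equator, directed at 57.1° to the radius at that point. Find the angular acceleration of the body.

I = (2/5)MR² = (2/5)(5.00)(0.353)² = 0.2492 kg·m².
Only the tangential component produces torque: τ = F R sinθ = (38.2)(0.353) sin 57.1° = 11.32 N·m.
From τ = Iα: α = 11.32/0.2492 = 45.43 rad/s².

α ≈ 45.4 rad/s²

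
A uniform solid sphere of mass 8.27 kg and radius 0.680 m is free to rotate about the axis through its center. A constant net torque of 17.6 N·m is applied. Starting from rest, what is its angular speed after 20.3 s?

ω ≈ 234 rad/s

I = (2/5)MR² = (2/5)(8.27)(0.680)² = 1.530 kg·m².
α = τ/I = 17.6/1.530 = 11.51 rad/s².
ω = ω₀ + αt = 0 + (11.51)(20.3) = 233.6 rad/s.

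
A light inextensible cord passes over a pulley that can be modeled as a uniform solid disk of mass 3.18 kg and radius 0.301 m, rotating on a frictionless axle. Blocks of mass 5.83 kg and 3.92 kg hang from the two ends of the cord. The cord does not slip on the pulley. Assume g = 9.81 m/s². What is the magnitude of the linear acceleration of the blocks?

a ≈ 1.65 m/s²

I = ½MR² = (1/2)(3.18)(0.301)² = 0.1441 kg·m².
Heavier block: m₁g − T₁ = m₁a. Lighter block: T₂ − m₂g = m₂a.
Pulley: (T₁ − T₂)R = Iα = I(a/R), so T₁ − T₂ = (I/R²)a = (1/2)M_p a = 1.590·a.
Adding the three: (m₁ − m₂)g = (m₁ + m₂ + 1.590)a, so a = (5.83 − 3.92)(9.81)/(5.83 + 3.92 + 1.590) = 1.652 m/s².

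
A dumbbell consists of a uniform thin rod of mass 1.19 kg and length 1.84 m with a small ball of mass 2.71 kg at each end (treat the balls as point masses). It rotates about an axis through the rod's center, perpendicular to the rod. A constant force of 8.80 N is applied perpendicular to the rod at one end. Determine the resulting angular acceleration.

α ≈ 1.64 rad/s²

I_rod = (1/12)ML² = (1/12)(1.19)(1.84)² = 0.3357 kg·m².
I_balls = 2·m·(L/2)² = 2(2.71)(0.9200)² = 4.587 kg·m².
Total I = 4.923 kg·m².
τ = F·(L/2) = (8.80)(0.920) = 8.096 N·m.
α = τ/I = 8.096/4.923 = 1.644 rad/s².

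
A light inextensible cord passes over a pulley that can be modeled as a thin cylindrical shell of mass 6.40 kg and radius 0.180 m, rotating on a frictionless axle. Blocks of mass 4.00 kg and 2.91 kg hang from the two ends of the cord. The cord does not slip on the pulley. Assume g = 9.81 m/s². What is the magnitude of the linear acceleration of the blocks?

a ≈ 0.803 m/s²

I = MR² = (6.40)(0.180)² = 0.2074 kg·m².
Heavier block: m₁g − T₁ = m₁a. Lighter block: T₂ − m₂g = m₂a.
Pulley: (T₁ − T₂)R = Iα = I(a/R), so T₁ − T₂ = (I/R²)a = 1·M_p a = 6.400·a.
Adding the three: (m₁ − m₂)g = (m₁ + m₂ + 6.400)a, so a = (4.00 − 2.91)(9.81)/(4.00 + 2.91 + 6.400) = 0.8034 m/s².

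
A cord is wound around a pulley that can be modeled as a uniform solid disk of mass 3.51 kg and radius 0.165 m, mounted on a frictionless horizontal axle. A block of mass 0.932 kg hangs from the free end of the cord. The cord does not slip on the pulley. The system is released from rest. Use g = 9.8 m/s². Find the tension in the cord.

T ≈ 5.97 N

I = ½MR² = (1/2)(3.51)(0.165)² = 0.04778 kg·m².
Block: mg − T = ma. Pulley: TR = Iα. No-slip: a = αR, so T = (I/R²)a = 1.755·a.
Then mg = (m + 1.755)a, so a = (0.932)(9.8)/(0.932 + 1.755) = 3.399 m/s².
T = 1.755·a = 5.966 N.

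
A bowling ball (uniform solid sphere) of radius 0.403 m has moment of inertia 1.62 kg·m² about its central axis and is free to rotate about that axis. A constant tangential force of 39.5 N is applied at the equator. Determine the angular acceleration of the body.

α ≈ 9.83 rad/s²

τ = F R = (39.5)(0.403) = 15.92 N·m.
Newton's second law for rotation, τ = Iα, gives α = τ/I = 15.92/1.620 = 9.826 rad/s².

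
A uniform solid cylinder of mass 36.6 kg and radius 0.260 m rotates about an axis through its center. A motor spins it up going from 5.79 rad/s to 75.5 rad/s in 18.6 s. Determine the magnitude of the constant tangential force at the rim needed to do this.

I = ½MR² = (1/2)(36.6)(0.260)² = 1.237 kg·m².
α = Δω/Δt = (75.5 − 5.79)/18.6 = 3.748 rad/s².
The required torque is τ = Iα = (1.237)(3.748) = 4.636 N·m.
A tangential force at the rim gives τ = FR, so F = τ/R = 4.636/0.260 = 17.83 N.

F ≈ 17.8 N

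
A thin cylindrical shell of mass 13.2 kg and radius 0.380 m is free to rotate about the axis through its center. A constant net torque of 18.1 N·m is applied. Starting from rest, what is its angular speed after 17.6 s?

ω ≈ 167 rad/s

I = MR² = (13.2)(0.380)² = 1.906 kg·m².
α = τ/I = 18.1/1.906 = 9.496 rad/s².
ω = ω₀ + αt = 0 + (9.496)(17.6) = 167.1 rad/s.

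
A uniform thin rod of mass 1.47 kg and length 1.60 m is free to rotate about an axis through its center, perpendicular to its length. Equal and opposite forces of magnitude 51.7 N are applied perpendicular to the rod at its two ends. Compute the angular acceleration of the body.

α ≈ 264 rad/s²

I = (1/12)ML² = (1/12)(1.47)(1.60)² = 0.3136 kg·m².
The couple gives τ = F·(L/2) + F·(L/2) = F L = (51.7)(1.60) = 82.72 N·m.
From τ = Iα: α = 82.72/0.3136 = 263.8 rad/s².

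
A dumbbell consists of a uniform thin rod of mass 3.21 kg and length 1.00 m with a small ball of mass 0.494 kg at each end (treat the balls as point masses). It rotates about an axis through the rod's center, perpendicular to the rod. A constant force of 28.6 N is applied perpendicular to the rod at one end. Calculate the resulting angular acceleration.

α ≈ 27.8 rad/s²

I_rod = (1/12)ML² = (1/12)(3.21)(1.00)² = 0.2675 kg·m².
I_balls = 2·m·(L/2)² = 2(0.494)(0.5000)² = 0.2470 kg·m².
Total I = 0.5145 kg·m².
τ = F·(L/2) = (28.6)(0.500) = 14.30 N·m.
α = τ/I = 14.30/0.5145 = 27.79 rad/s².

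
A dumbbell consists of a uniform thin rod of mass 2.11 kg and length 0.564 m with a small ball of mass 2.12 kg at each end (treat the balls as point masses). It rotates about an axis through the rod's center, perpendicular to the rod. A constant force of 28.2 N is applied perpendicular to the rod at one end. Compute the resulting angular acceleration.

I_rod = (1/12)ML² = (1/12)(2.11)(0.564)² = 0.05593 kg·m².
I_balls = 2·m·(L/2)² = 2(2.12)(0.2820)² = 0.3372 kg·m².
Total I = 0.3931 kg·m².
τ = F·(L/2) = (28.2)(0.282) = 7.952 N·m.
α = τ/I = 7.952/0.3931 = 20.23 rad/s².

α ≈ 20.2 rad/s²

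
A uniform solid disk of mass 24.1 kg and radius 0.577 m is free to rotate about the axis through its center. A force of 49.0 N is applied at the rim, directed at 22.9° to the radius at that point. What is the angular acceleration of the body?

I = ½MR² = (1/2)(24.1)(0.577)² = 4.012 kg·m².
Only the tangential component produces torque: τ = F R sinθ = (49.0)(0.577) sin 22.9° = 11.00 N·m.
From τ = Iα: α = 11.00/4.012 = 2.742 rad/s².

α ≈ 2.74 rad/s²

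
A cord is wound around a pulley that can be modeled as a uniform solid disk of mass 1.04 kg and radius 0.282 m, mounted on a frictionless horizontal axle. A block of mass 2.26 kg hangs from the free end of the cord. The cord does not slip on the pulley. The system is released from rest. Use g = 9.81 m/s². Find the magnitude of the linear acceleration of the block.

a ≈ 7.98 m/s²

I = ½MR² = (1/2)(1.04)(0.282)² = 0.04135 kg·m².
Block: mg − T = ma. Pulley: TR = Iα. No-slip: a = αR, so T = (I/R²)a = 0.5200·a.
Then mg = (m + 0.5200)a, so a = (2.26)(9.81)/(2.26 + 0.5200) = 7.975 m/s².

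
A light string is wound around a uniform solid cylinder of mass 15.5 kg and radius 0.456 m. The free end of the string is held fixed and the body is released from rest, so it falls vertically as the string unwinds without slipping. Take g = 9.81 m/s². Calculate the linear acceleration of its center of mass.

a ≈ 6.54 m/s²

Translation: Mg − T = Ma. Rotation about the center: TR = Iα with I = ½MR².
With a = αR: T = (I/R²)a = (1/2)M a, so Mg = (1 + 0.5000)Ma.
a = g/(1 + 0.5000) = 9.81/1.500 = 6.540 m/s².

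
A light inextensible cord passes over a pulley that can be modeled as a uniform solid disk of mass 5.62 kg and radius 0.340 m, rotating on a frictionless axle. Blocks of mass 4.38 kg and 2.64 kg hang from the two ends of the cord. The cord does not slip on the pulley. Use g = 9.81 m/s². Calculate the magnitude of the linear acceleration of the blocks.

a ≈ 1.74 m/s²

I = ½MR² = (1/2)(5.62)(0.340)² = 0.3248 kg·m².
Heavier block: m₁g − T₁ = m₁a. Lighter block: T₂ − m₂g = m₂a.
Pulley: (T₁ − T₂)R = Iα = I(a/R), so T₁ − T₂ = (I/R²)a = (1/2)M_p a = 2.810·a.
Adding the three: (m₁ − m₂)g = (m₁ + m₂ + 2.810)a, so a = (4.38 − 2.64)(9.81)/(4.38 + 2.64 + 2.810) = 1.736 m/s².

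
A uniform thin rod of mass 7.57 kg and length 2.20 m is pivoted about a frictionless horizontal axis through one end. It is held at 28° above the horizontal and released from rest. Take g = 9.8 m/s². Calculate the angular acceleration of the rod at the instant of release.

α ≈ 5.90 rad/s²

About the pivot, I = (1/3)ML² = (1/3)(7.57)(2.20)² = 12.21 kg·m².
The weight acts at the center, a distance L/2 = 1.100 m from the pivot; τ = Mg(L/2) cos 28° = 72.05 N·m.
α = τ/I = 72.05/12.21 = 5.900 rad/s².
(Equivalently α = (3g/(2L)) cos 28° = 5.900 rad/s².)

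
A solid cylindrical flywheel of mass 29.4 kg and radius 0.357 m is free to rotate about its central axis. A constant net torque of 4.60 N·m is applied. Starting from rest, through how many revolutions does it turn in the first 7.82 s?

I = ½MR² = (1/2)(29.4)(0.357)² = 1.874 kg·m².
α = τ/I = 4.60/1.874 = 2.455 rad/s².
θ = ½αt² = ½(2.455)(7.82)² = 75.07 rad.
Revolutions = θ/(2π) = 11.95.

≈ 11.9 revolutions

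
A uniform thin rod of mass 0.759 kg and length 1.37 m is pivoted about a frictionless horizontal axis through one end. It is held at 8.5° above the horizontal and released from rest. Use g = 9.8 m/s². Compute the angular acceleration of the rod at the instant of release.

About the pivot, I = (1/3)ML² = (1/3)(0.759)(1.37)² = 0.4749 kg·m².
The weight acts at the center, a distance L/2 = 0.6850 m from the pivot; τ = Mg(L/2) cos 8.5° = 5.039 N·m.
α = τ/I = 5.039/0.4749 = 10.61 rad/s².

α ≈ 10.6 rad/s²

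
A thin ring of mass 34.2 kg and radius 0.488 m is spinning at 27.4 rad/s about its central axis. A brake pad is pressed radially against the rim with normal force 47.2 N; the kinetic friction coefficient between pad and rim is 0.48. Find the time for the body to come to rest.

I = MR² = (34.2)(0.488)² = 8.145 kg·m².
Friction force f = μN = (0.48)(47.2) = 22.66 N at the rim; torque magnitude τ = fR = 11.06 N·m, opposing ω.
|α| = τ/I = 11.06/8.145 = 1.357 rad/s² (deceleration).
0 = ω₀ − |α|t ⇒ t = ω₀/|α| = 27.4/1.357 = 20.18 s.

t ≈ 20.2 s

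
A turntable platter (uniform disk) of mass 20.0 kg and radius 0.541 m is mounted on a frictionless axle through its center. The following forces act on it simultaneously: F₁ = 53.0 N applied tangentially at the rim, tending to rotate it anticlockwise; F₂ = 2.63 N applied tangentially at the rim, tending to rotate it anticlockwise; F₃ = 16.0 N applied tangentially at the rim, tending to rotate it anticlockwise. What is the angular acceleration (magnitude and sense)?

α ≈ 13.2 rad/s², anticlockwise

I = ½MR² = (1/2)(20.0)(0.541)² = 2.927 kg·m².
Taking anticlockwise as positive: τ₁ = +(53.0)(0.541) = +28.67 N·m; τ₂ = +(2.63)(0.541) = +1.423 N·m; τ₃ = +(16.0)(0.541) = +8.656 N·m.
Net torque τ = 38.75 N·m.
α = τ/I = 38.75/2.927 = 13.24 rad/s².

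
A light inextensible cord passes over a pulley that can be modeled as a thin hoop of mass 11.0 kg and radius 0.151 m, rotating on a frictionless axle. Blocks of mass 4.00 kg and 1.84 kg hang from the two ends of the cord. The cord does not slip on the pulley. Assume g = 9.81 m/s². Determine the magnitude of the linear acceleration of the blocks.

I = MR² = (11.0)(0.151)² = 0.2508 kg·m².
Heavier block: m₁g − T₁ = m₁a. Lighter block: T₂ − m₂g = m₂a.
Pulley: (T₁ − T₂)R = Iα = I(a/R), so T₁ − T₂ = (I/R²)a = 1·M_p a = 11.00·a.
Adding the three: (m₁ − m₂)g = (m₁ + m₂ + 11.00)a, so a = (4.00 − 1.84)(9.81)/(4.00 + 1.84 + 11.00) = 1.258 m/s².

a ≈ 1.26 m/s²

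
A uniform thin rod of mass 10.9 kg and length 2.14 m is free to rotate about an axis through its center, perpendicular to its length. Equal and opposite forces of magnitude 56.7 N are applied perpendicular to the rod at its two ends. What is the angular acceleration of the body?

I = (1/12)ML² = (1/12)(10.9)(2.14)² = 4.160 kg·m².
The couple gives τ = F·(L/2) + F·(L/2) = F L = (56.7)(2.14) = 121.3 N·m.
Newton's second law for rotation, τ = Iα, gives α = τ/I = 121.3/4.160 = 29.17 rad/s².

α ≈ 29.2 rad/s²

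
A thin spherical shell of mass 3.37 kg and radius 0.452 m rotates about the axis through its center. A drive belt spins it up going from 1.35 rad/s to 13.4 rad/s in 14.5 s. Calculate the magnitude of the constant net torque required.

I = (2/3)MR² = (2/3)(3.37)(0.452)² = 0.4590 kg·m².
α = Δω/Δt = (13.4 − 1.35)/14.5 = 0.8310 rad/s².
τ = Iα = (0.4590)(0.8310) = 0.3814 N·m.

τ ≈ 0.381 N·m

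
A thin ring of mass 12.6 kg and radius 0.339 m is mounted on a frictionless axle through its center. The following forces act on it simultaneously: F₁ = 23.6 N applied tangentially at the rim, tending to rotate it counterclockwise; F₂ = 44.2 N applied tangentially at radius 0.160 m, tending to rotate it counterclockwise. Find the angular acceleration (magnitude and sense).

I = MR² = (12.6)(0.339)² = 1.448 kg·m².
Taking counterclockwise as positive: τ₁ = +(23.6)(0.339) = +8.000 N·m; τ₂ = +(44.2)(0.160) = +7.072 N·m.
Net torque τ = 15.07 N·m.
α = τ/I = 15.07/1.448 = 10.41 rad/s².

α ≈ 10.4 rad/s², counterclockwise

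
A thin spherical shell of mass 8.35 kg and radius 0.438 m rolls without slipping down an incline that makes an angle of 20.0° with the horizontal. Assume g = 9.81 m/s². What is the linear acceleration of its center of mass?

Translation along the incline: Mg sinθ − f = Ma.
Rotation about the center: fR = Iα with I = (2/3)MR². No-slip gives a = αR, so f = (I/R²)a = (2/3)M a.
Substituting: Mg sinθ = (1 + 0.6667)Ma, so a = g sinθ/(1 + 0.6667) = (9.81) sin 20.0° / 1.667 = 2.013 m/s².

a ≈ 2.01 m/s²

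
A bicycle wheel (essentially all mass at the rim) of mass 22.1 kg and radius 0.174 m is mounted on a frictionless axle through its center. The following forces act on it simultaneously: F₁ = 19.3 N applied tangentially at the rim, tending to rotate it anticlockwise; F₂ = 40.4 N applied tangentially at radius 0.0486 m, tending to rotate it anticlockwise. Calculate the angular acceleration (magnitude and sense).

α ≈ 7.95 rad/s², anticlockwise

I = MR² = (22.1)(0.174)² = 0.6691 kg·m².
Taking anticlockwise as positive: τ₁ = +(19.3)(0.174) = +3.358 N·m; τ₂ = +(40.4)(0.0486) = +1.963 N·m.
Net torque τ = 5.322 N·m.
α = τ/I = 5.322/0.6691 = 7.953 rad/s².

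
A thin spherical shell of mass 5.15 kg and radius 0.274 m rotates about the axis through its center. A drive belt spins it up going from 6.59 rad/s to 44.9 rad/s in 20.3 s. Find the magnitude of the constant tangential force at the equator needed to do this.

F ≈ 1.78 N

I = (2/3)MR² = (2/3)(5.15)(0.274)² = 0.2578 kg·m².
α = Δω/Δt = (44.9 − 6.59)/20.3 = 1.887 rad/s².
The required torque is τ = Iα = (0.2578)(1.887) = 0.4864 N·m.
A tangential force at the equator gives τ = FR, so F = τ/R = 0.4864/0.274 = 1.775 N.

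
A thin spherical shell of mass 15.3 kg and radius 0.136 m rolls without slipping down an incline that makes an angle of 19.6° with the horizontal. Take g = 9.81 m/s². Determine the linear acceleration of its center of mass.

Translation along the incline: Mg sinθ − f = Ma.
Rotation about the center: fR = Iα with I = (2/3)MR². No-slip gives a = αR, so f = (I/R²)a = (2/3)M a.
Substituting: Mg sinθ = (1 + 0.6667)Ma, so a = g sinθ/(1 + 0.6667) = (9.81) sin 19.6° / 1.667 = 1.974 m/s².

a ≈ 1.97 m/s²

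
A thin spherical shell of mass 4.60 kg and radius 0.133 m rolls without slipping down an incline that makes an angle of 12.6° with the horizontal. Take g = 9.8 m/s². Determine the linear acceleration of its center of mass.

a ≈ 1.28 m/s²

Translation along the incline: Mg sinθ − f = Ma.
Rotation about the center: fR = Iα with I = (2/3)MR². No-slip gives a = αR, so f = (I/R²)a = (2/3)M a.
Substituting: Mg sinθ = (1 + 0.6667)Ma, so a = g sinθ/(1 + 0.6667) = (9.8) sin 12.6° / 1.667 = 1.283 m/s².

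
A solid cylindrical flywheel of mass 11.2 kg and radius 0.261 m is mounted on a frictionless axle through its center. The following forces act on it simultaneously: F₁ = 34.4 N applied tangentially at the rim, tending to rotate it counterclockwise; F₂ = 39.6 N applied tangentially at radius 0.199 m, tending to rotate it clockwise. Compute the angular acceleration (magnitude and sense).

α ≈ 2.88 rad/s², counterclockwise

I = ½MR² = (1/2)(11.2)(0.261)² = 0.3815 kg·m².
Taking counterclockwise as positive: τ₁ = +(34.4)(0.261) = +8.978 N·m; τ₂ = −(39.6)(0.199) = −7.880 N·m.
Net torque τ = 1.098 N·m.
α = τ/I = 1.098/0.3815 = 2.878 rad/s².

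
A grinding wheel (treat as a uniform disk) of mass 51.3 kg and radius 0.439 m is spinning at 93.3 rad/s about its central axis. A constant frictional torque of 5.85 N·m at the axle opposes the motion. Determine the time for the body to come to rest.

I = ½MR² = (1/2)(51.3)(0.439)² = 4.943 kg·m².
The net torque has magnitude 5.85 N·m, opposing ω.
|α| = τ/I = 5.850/4.943 = 1.183 rad/s² (deceleration).
0 = ω₀ − |α|t ⇒ t = ω₀/|α| = 93.3/1.183 = 78.84 s.

t ≈ 78.8 s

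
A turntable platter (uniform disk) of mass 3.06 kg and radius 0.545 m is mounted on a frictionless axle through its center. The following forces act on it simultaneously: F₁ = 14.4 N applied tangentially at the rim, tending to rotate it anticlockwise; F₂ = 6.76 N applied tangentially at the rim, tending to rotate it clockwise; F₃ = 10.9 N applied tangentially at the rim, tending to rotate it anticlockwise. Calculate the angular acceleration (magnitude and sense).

α ≈ 22.2 rad/s², anticlockwise

I = ½MR² = (1/2)(3.06)(0.545)² = 0.4544 kg·m².
Taking anticlockwise as positive: τ₁ = +(14.4)(0.545) = +7.848 N·m; τ₂ = −(6.76)(0.545) = −3.684 N·m; τ₃ = +(10.9)(0.545) = +5.941 N·m.
Net torque τ = 10.10 N·m.
α = τ/I = 10.10/0.4544 = 22.23 rad/s².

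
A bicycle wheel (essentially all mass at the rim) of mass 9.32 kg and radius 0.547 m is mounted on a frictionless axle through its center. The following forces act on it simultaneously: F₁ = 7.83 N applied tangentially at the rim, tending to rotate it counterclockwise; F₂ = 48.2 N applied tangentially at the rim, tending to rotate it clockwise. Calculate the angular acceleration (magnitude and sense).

α ≈ 7.92 rad/s², clockwise

I = MR² = (9.32)(0.547)² = 2.789 kg·m².
Taking counterclockwise as positive: τ₁ = +(7.83)(0.547) = +4.283 N·m; τ₂ = −(48.2)(0.547) = −26.37 N·m.
Net torque τ = -22.08 N·m.
α = τ/I = -22.08/2.789 = -7.919 rad/s².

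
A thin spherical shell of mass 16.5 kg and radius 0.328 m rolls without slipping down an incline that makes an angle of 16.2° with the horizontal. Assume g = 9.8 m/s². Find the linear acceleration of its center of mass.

a ≈ 1.64 m/s²

Translation along the incline: Mg sinθ − f = Ma.
Rotation about the center: fR = Iα with I = (2/3)MR². No-slip gives a = αR, so f = (I/R²)a = (2/3)M a.
Substituting: Mg sinθ = (1 + 0.6667)Ma, so a = g sinθ/(1 + 0.6667) = (9.8) sin 16.2° / 1.667 = 1.640 m/s².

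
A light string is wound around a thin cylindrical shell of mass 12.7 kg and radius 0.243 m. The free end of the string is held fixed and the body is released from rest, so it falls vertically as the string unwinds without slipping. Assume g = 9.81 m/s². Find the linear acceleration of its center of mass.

Translation: Mg − T = Ma. Rotation about the center: TR = Iα with I = MR².
With a = αR: T = (I/R²)a = M a, so Mg = (1 + 1.000)Ma.
a = g/(1 + 1.000) = 9.81/2.000 = 4.905 m/s².

a ≈ 4.91 m/s²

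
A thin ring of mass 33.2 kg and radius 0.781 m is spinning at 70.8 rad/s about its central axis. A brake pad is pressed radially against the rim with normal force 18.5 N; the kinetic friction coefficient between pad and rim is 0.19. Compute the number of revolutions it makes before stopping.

I = MR² = (33.2)(0.781)² = 20.25 kg·m².
Friction force f = μN = (0.19)(18.5) = 3.515 N at the rim; torque magnitude τ = fR = 2.745 N·m, opposing ω.
|α| = τ/I = 2.745/20.25 = 0.1356 rad/s² (deceleration).
ω² = ω₀² − 2|α|θ with ω = 0 ⇒ θ = ω₀²/(2|α|) = 18490 rad = 2943 rev.

≈ 2940 revolutions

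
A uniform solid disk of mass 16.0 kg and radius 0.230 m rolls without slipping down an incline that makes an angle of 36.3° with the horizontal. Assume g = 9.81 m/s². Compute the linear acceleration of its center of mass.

a ≈ 3.87 m/s²

Translation along the incline: Mg sinθ − f = Ma.
Rotation about the center: fR = Iα with I = ½MR². No-slip gives a = αR, so f = (I/R²)a = (1/2)M a.
Substituting: Mg sinθ = (1 + 0.5000)Ma, so a = g sinθ/(1 + 0.5000) = (9.81) sin 36.3° / 1.500 = 3.872 m/s².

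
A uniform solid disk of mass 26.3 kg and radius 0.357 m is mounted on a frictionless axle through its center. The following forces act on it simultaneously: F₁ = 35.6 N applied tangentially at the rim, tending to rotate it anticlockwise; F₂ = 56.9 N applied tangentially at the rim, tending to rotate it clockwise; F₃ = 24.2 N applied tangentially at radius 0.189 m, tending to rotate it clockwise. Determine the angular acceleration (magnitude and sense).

I = ½MR² = (1/2)(26.3)(0.357)² = 1.676 kg·m².
Taking anticlockwise as positive: τ₁ = +(35.6)(0.357) = +12.71 N·m; τ₂ = −(56.9)(0.357) = −20.31 N·m; τ₃ = −(24.2)(0.189) = −4.574 N·m.
Net torque τ = -12.18 N·m.
α = τ/I = -12.18/1.676 = -7.266 rad/s².

α ≈ 7.27 rad/s², clockwise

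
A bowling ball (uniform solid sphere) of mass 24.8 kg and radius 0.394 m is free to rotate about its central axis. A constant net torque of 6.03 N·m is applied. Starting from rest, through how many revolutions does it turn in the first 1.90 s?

≈ 1.12 revolutions

I = (2/5)MR² = (2/5)(24.8)(0.394)² = 1.540 kg·m².
α = τ/I = 6.03/1.540 = 3.916 rad/s².
θ = ½αt² = ½(3.916)(1.90)² = 7.068 rad.
Revolutions = θ/(2π) = 1.125.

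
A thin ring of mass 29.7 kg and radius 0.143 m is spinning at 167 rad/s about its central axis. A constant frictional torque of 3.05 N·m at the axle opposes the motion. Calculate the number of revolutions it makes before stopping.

I = MR² = (29.7)(0.143)² = 0.6073 kg·m².
The net torque has magnitude 3.05 N·m, opposing ω.
|α| = τ/I = 3.050/0.6073 = 5.022 rad/s² (deceleration).
ω² = ω₀² − 2|α|θ with ω = 0 ⇒ θ = ω₀²/(2|α|) = 2777 rad = 441.9 rev.

≈ 442 revolutions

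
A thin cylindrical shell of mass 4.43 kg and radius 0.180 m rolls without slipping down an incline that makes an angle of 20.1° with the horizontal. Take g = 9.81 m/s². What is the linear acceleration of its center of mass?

Translation along the incline: Mg sinθ − f = Ma.
Rotation about the center: fR = Iα with I = MR². No-slip gives a = αR, so f = (I/R²)a = M a.
Substituting: Mg sinθ = (1 + 1.000)Ma, so a = g sinθ/(1 + 1.000) = (9.81) sin 20.1° / 2.000 = 1.686 m/s².

a ≈ 1.69 m/s²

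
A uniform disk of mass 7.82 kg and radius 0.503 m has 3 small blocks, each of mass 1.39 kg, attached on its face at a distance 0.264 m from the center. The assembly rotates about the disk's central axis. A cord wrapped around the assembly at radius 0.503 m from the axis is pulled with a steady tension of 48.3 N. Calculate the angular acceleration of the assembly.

α ≈ 19.0 rad/s²

I_disk = ½MR² = ½(7.82)(0.503)² = 0.9893 kg·m².
I_blocks = 3·m·r² = 3(1.39)(0.264)² = 0.2906 kg·m².
Total I = 1.280 kg·m².
τ = F r = (48.3)(0.503) = 24.29 N·m.
α = τ/I = 24.29/1.280 = 18.98 rad/s².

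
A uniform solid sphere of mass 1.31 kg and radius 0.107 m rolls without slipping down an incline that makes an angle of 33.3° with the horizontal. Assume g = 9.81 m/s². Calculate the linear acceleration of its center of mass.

a ≈ 3.85 m/s²

Translation along the incline: Mg sinθ − f = Ma.
Rotation about the center: fR = Iα with I = (2/5)MR². No-slip gives a = αR, so f = (I/R²)a = (2/5)M a.
Substituting: Mg sinθ = (1 + 0.4000)Ma, so a = g sinθ/(1 + 0.4000) = (9.81) sin 33.3° / 1.400 = 3.847 m/s².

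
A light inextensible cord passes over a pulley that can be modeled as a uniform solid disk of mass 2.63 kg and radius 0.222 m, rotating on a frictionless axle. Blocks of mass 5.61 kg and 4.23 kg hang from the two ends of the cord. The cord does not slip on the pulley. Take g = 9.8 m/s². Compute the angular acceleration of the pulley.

α ≈ 5.46 rad/s²

I = ½MR² = (1/2)(2.63)(0.222)² = 0.06481 kg·m².
Heavier block: m₁g − T₁ = m₁a. Lighter block: T₂ − m₂g = m₂a.
Pulley: (T₁ − T₂)R = Iα = I(a/R), so T₁ − T₂ = (I/R²)a = (1/2)M_p a = 1.315·a.
Adding the three: (m₁ − m₂)g = (m₁ + m₂ + 1.315)a, so a = (5.61 − 4.23)(9.8)/(5.61 + 4.23 + 1.315) = 1.212 m/s².
α = a/R = 1.212/0.222 = 5.461 rad/s².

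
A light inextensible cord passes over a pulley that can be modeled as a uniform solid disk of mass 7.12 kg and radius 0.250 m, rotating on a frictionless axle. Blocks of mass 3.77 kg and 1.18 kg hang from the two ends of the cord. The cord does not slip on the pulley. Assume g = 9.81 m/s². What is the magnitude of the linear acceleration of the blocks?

a ≈ 2.99 m/s²

I = ½MR² = (1/2)(7.12)(0.250)² = 0.2225 kg·m².
Heavier block: m₁g − T₁ = m₁a. Lighter block: T₂ − m₂g = m₂a.
Pulley: (T₁ − T₂)R = Iα = I(a/R), so T₁ − T₂ = (I/R²)a = (1/2)M_p a = 3.560·a.
Adding the three: (m₁ − m₂)g = (m₁ + m₂ + 3.560)a, so a = (3.77 − 1.18)(9.81)/(3.77 + 1.18 + 3.560) = 2.986 m/s².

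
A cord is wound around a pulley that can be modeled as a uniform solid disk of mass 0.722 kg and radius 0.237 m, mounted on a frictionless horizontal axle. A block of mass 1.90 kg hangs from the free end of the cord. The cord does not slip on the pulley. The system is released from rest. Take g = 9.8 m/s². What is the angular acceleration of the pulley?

α ≈ 34.7 rad/s²

I = ½MR² = (1/2)(0.722)(0.237)² = 0.02028 kg·m².
Block: mg − T = ma. Pulley: TR = Iα. No-slip: a = αR, so T = (I/R²)a = 0.3610·a.
Then mg = (m + 0.3610)a, so a = (1.90)(9.8)/(1.90 + 0.3610) = 8.235 m/s².
α = a/R = 8.235/0.237 = 34.75 rad/s².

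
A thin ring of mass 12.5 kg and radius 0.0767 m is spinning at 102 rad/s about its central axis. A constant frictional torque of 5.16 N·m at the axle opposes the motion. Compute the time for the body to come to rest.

t ≈ 1.45 s

I = MR² = (12.5)(0.0767)² = 0.07354 kg·m².
The net torque has magnitude 5.16 N·m, opposing ω.
|α| = τ/I = 5.160/0.07354 = 70.17 rad/s² (deceleration).
0 = ω₀ − |α|t ⇒ t = ω₀/|α| = 102/70.17 = 1.454 s.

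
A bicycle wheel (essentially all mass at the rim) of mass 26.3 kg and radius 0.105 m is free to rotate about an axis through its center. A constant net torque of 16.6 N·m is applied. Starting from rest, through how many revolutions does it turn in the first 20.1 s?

I = MR² = (26.3)(0.105)² = 0.2900 kg·m².
α = τ/I = 16.6/0.2900 = 57.25 rad/s².
θ = ½αt² = ½(57.25)(20.1)² = 11560 rad.
Revolutions = θ/(2π) = 1841.

≈ 1840 revolutions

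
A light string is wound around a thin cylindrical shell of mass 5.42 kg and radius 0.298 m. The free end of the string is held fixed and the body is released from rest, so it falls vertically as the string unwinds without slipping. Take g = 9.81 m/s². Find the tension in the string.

Translation: Mg − T = Ma. Rotation about the center: TR = Iα with I = MR².
With a = αR: T = (I/R²)a = M a, so Mg = (1 + 1.000)Ma.
a = g/(1 + 1.000) = 9.81/2.000 = 4.905 m/s².
T = 1.000·M·a = (1.000)(5.42)(4.905) = 26.59 N.

T ≈ 26.6 N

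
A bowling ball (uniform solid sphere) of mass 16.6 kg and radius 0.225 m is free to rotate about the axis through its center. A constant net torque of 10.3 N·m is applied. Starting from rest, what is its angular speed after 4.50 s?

ω ≈ 138 rad/s

I = (2/5)MR² = (2/5)(16.6)(0.225)² = 0.3362 kg·m².
α = τ/I = 10.3/0.3362 = 30.64 rad/s².
ω = ω₀ + αt = 0 + (30.64)(4.50) = 137.9 rad/s.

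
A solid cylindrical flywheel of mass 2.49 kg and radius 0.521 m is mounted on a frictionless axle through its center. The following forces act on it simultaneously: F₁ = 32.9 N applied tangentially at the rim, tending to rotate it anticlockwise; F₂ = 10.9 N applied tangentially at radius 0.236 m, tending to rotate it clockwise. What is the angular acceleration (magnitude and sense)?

I = ½MR² = (1/2)(2.49)(0.521)² = 0.3379 kg·m².
Taking anticlockwise as positive: τ₁ = +(32.9)(0.521) = +17.14 N·m; τ₂ = −(10.9)(0.236) = −2.572 N·m.
Net torque τ = 14.57 N·m.
α = τ/I = 14.57/0.3379 = 43.11 rad/s².

α ≈ 43.1 rad/s², anticlockwise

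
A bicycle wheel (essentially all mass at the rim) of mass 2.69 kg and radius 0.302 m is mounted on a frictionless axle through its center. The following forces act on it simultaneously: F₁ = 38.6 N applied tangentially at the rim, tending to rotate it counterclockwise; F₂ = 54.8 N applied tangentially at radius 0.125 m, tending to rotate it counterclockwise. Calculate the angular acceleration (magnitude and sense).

α ≈ 75.4 rad/s², counterclockwise

I = MR² = (2.69)(0.302)² = 0.2453 kg·m².
Taking counterclockwise as positive: τ₁ = +(38.6)(0.302) = +11.66 N·m; τ₂ = +(54.8)(0.125) = +6.850 N·m.
Net torque τ = 18.51 N·m.
α = τ/I = 18.51/0.2453 = 75.44 rad/s².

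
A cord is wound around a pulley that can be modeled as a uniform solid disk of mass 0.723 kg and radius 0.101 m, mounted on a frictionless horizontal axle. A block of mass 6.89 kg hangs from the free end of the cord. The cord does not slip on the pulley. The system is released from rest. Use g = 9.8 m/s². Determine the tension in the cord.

T ≈ 3.37 N

I = ½MR² = (1/2)(0.723)(0.101)² = 0.003688 kg·m².
Block: mg − T = ma. Pulley: TR = Iα. No-slip: a = αR, so T = (I/R²)a = 0.3615·a.
Then mg = (m + 0.3615)a, so a = (6.89)(9.8)/(6.89 + 0.3615) = 9.311 m/s².
T = 0.3615·a = 3.366 N.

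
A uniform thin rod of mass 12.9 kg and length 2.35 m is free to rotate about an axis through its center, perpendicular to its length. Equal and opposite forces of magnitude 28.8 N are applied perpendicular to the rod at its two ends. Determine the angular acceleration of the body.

I = (1/12)ML² = (1/12)(12.9)(2.35)² = 5.937 kg·m².
The couple gives τ = F·(L/2) + F·(L/2) = F L = (28.8)(2.35) = 67.68 N·m.
From τ = Iα: α = 67.68/5.937 = 11.40 rad/s².

α ≈ 11.4 rad/s²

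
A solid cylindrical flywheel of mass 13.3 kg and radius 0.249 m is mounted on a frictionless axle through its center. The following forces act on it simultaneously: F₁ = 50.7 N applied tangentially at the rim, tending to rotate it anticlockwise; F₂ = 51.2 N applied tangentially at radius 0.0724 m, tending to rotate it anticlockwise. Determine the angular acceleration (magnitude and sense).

I = ½MR² = (1/2)(13.3)(0.249)² = 0.4123 kg·m².
Taking anticlockwise as positive: τ₁ = +(50.7)(0.249) = +12.62 N·m; τ₂ = +(51.2)(0.0724) = +3.707 N·m.
Net torque τ = 16.33 N·m.
α = τ/I = 16.33/0.4123 = 39.61 rad/s².

α ≈ 39.6 rad/s², anticlockwise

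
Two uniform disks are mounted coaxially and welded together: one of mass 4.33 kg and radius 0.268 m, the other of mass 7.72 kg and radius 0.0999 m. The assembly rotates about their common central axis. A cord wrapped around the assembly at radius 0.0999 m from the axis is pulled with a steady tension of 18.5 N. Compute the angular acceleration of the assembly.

α ≈ 9.53 rad/s²

I = ½M₁R₁² + ½M₂R₂² = ½(4.33)(0.268)² + ½(7.72)(0.0999)² = 0.1940 kg·m².
τ = F r = (18.5)(0.0999) = 1.848 N·m.
α = τ/I = 1.848/0.1940 = 9.525 rad/s².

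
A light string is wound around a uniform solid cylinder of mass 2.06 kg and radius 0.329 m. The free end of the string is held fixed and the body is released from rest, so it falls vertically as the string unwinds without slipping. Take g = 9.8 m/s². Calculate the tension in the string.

T ≈ 6.73 N

Translation: Mg − T = Ma. Rotation about the center: TR = Iα with I = ½MR².
With a = αR: T = (I/R²)a = (1/2)M a, so Mg = (1 + 0.5000)Ma.
a = g/(1 + 0.5000) = 9.8/1.500 = 6.533 m/s².
T = 0.5000·M·a = (0.5000)(2.06)(6.533) = 6.729 N.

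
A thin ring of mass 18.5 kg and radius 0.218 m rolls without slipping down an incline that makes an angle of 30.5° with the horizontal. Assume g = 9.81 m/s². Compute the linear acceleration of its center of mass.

Translation along the incline: Mg sinθ − f = Ma.
Rotation about the center: fR = Iα with I = MR². No-slip gives a = αR, so f = (I/R²)a = M a.
Substituting: Mg sinθ = (1 + 1.000)Ma, so a = g sinθ/(1 + 1.000) = (9.81) sin 30.5° / 2.000 = 2.489 m/s².

a ≈ 2.49 m/s²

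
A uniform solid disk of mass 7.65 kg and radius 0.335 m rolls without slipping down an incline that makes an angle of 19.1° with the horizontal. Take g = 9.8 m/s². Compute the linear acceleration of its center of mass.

a ≈ 2.14 m/s²

Translation along the incline: Mg sinθ − f = Ma.
Rotation about the center: fR = Iα with I = ½MR². No-slip gives a = αR, so f = (I/R²)a = (1/2)M a.
Substituting: Mg sinθ = (1 + 0.5000)Ma, so a = g sinθ/(1 + 0.5000) = (9.8) sin 19.1° / 1.500 = 2.138 m/s².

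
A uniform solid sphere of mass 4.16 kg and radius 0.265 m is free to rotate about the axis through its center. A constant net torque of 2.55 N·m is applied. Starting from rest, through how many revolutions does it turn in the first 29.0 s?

≈ 1460 revolutions

I = (2/5)MR² = (2/5)(4.16)(0.265)² = 0.1169 kg·m².
α = τ/I = 2.55/0.1169 = 21.82 rad/s².
θ = ½αt² = ½(21.82)(29.0)² = 9176 rad.
Revolutions = θ/(2π) = 1460.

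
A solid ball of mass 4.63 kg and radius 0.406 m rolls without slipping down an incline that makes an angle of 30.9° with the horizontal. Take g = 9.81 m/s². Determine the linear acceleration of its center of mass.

a ≈ 3.60 m/s²

Translation along the incline: Mg sinθ − f = Ma.
Rotation about the center: fR = Iα with I = (2/5)MR². No-slip gives a = αR, so f = (I/R²)a = (2/5)M a.
Substituting: Mg sinθ = (1 + 0.4000)Ma, so a = g sinθ/(1 + 0.4000) = (9.81) sin 30.9° / 1.400 = 3.598 m/s².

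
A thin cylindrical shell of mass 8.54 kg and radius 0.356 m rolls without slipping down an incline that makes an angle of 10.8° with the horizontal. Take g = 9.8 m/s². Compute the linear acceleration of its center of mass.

Translation along the incline: Mg sinθ − f = Ma.
Rotation about the center: fR = Iα with I = MR². No-slip gives a = αR, so f = (I/R²)a = M a.
Substituting: Mg sinθ = (1 + 1.000)Ma, so a = g sinθ/(1 + 1.000) = (9.8) sin 10.8° / 2.000 = 0.9182 m/s².

a ≈ 0.918 m/s²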